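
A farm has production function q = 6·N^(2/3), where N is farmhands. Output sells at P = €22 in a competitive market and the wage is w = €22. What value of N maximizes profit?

N* = 64

MP_N = (2/3)·6·N^(-1/3) = 4·N^(-1/3).
Profit maximization for a price taker requires P·MP_N = w: 22·4·N^(-1/3) = 22.
So N^(-1/3) = 0.25, which gives N = 64.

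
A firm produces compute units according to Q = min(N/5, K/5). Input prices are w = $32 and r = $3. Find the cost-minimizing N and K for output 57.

N* = 285, K* = 285

With a fixed-proportions technology, the cost-minimizing bundle uses no slack in either input: N/5 = K/5 = Q.
So N = 5·57 = 285 and K = 5·57 = 285.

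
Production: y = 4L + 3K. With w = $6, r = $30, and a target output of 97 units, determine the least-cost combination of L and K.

The inputs are perfect substitutes, so the firm uses whichever has the lower cost per unit of output.
Cost per unit of output via L is w/4 = 1.5; via K it is r/3 = 10. L is cheaper.
Producing y = 97 with L alone: L = 24.25, K = 0.

L* = 24.25, K* = 0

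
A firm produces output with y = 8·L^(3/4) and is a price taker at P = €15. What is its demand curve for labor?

L(w) = (90/w)^(4)

MP_L = (3/4)·8·L^(-1/4) = 6·L^(-1/4).
Setting P·MP_L = w: 90·L^(-1/4) = w.
Solving for L: L^(-1/4) = w/90, so L = (90/w)^(4).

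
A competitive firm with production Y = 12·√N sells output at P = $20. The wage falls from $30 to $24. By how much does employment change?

ΔN = 9

From P·MP_N = w with MP_N = 6·N^(-1/2), the labor demand is N(w) = (120/w)^(2).
At w = 30: N = 16. At w = 24: N = 25.
ΔN = 25 − 16 = 9.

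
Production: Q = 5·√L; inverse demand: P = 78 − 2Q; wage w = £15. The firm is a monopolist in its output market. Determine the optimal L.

Marginal revenue from the inverse demand is MR = 78 − 4Q.
The marginal product is MP_L = 2.5·L^(-1/2).
A monopolist hires until marginal revenue product equals the wage: MR·MP_L = w.
At L, Q = 5·√L. Substituting and solving: (78 − 20·√L)·2.5·L^(-1/2) = 15 gives L = 9.

L* = 9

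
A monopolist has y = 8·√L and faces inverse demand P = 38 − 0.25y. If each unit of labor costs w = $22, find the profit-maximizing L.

L* = 16

Marginal revenue from the inverse demand is MR = 38 − 0.5y.
The marginal product is MP_L = 4·L^(-1/2).
A monopolist hires until marginal revenue product equals the wage: MR·MP_L = w.
At L, y = 8·√L. Substituting and solving: (38 − 4·√L)·4·L^(-1/2) = 22 gives L = 16.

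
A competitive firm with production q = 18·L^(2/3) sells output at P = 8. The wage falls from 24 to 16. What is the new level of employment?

L* = 216

From P·MP_L = w with MP_L = 12·L^(-1/3), the labor demand is L(w) = (96/w)^(3).
At w = 24: L = 64. At w = 16: L = 216.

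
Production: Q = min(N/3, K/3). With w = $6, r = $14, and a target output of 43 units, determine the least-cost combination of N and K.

With a fixed-proportions technology, the cost-minimizing bundle uses no slack in either input: N/3 = K/3 = Q.
So N = 3·43 = 129 and K = 3·43 = 129.

N* = 129, K* = 129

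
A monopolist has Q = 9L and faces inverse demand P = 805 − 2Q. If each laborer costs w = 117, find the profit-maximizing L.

Marginal revenue from the inverse demand is MR = 805 − 4Q.
The marginal product is MP_L = 9.
A monopolist hires until marginal revenue product equals the wage: MR·MP_L = w.
(805 − 36L)·9 = 117, so L = 22.

L* = 22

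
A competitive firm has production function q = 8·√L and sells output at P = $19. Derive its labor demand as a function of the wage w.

MP_L = (1/2)·8·L^(-1/2) = 4·L^(-1/2).
Setting P·MP_L = w: 76·L^(-1/2) = w.
Solving for L: L^(-1/2) = w/76, so L = (76/w)^(2).

L(w) = 5776/w²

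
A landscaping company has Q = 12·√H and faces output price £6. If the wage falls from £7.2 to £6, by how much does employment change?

From P·MP_H = w with MP_H = 6·H^(-1/2), the labor demand is H(w) = (36/w)^(2).
At w = 7.2: H = 25. At w = 6: H = 36.
ΔH = 36 − 25 = 11.

ΔH = 11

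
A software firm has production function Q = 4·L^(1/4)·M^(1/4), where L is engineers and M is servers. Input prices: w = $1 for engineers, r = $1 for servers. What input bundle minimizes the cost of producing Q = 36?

Cost minimization requires the marginal rate of technical substitution to equal the input-price ratio: MP_L/MP_M = w/r.
Here MP_L/MP_M = (1/4)·(M/L)/(1/4) = (M/L). Setting this equal to 1/1 = 1 gives M = L.
Substituting into Q = 36: 4·L^(1/4)·(L)^(1/4) = 36.
Solving, L = 81 and M = 81.

L* = 81, M* = 81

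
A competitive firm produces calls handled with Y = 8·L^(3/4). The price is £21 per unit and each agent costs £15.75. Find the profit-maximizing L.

L* = 4096

MP_L = (3/4)·8·L^(-1/4) = 6·L^(-1/4).
Profit maximization for a price taker requires P·MP_L = w: 21·6·L^(-1/4) = 15.75.
So L^(-1/4) = 0.125, which gives L = 4096.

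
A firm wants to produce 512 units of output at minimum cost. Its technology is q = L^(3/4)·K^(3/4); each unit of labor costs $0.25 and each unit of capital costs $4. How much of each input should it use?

L* = 256, K* = 16

Cost minimization requires the marginal rate of technical substitution to equal the input-price ratio: MP_L/MP_K = w/r.
Here MP_L/MP_K = (3/4)·(K/L)/(3/4) = (K/L). Setting this equal to 0.25/4 = 0.0625 gives K = 0.0625L.
Substituting into q = 512: L^(3/4)·(0.0625L)^(3/4) = 512.
Solving, L = 256 and K = 16.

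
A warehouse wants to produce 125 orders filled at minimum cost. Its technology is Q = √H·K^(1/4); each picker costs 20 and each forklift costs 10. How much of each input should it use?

H* = 625, K* = 625

Cost minimization requires the marginal rate of technical substitution to equal the input-price ratio: MP_H/MP_K = w/r.
Here MP_H/MP_K = (1/2)·(K/H)/(1/4) = 2·(K/H). Setting this equal to 20/10 = 2 gives K = H.
Substituting into Q = 125: H^(1/2)·(H)^(1/4) = 125.
Solving, H = 625 and K = 625.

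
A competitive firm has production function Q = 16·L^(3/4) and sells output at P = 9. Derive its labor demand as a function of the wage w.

MP_L = (3/4)·16·L^(-1/4) = 12·L^(-1/4).
Setting P·MP_L = w: 108·L^(-1/4) = w.
Solving for L: L^(-1/4) = w/108, so L = (108/w)^(4).

L(w) = (108/w)^(4)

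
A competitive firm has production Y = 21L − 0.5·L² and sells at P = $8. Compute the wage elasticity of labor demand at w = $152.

From P·MP_L = w with MP_L = 21 − L, labor demand is L(w) = 21 − w/8.
dL/dw = −1/(8) = -0.125.
At w = 152, L = 2, so ε = (dL/dw)·(w/L) = (-0.125)·(152/2) = -9.5.

ε = -9.5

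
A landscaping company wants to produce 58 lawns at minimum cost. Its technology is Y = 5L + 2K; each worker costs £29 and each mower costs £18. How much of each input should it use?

The inputs are perfect substitutes, so the firm uses whichever has the lower cost per unit of output.
Cost per unit of output via L is w/5 = 5.8; via K it is r/2 = 9. L is cheaper.
Producing Y = 58 with L alone: L = 11.6, K = 0.

L* = 11.6, K* = 0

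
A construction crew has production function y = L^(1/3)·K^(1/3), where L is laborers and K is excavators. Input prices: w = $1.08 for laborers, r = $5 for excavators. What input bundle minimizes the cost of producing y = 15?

L* = 125, K* = 27

Cost minimization requires the marginal rate of technical substitution to equal the input-price ratio: MP_L/MP_K = w/r.
Here MP_L/MP_K = (1/3)·(K/L)/(1/3) = (K/L). Setting this equal to 1.08/5 = 0.216 gives K = 0.216L.
Substituting into y = 15: L^(1/3)·(0.216L)^(1/3) = 15.
Solving, L = 125 and K = 27.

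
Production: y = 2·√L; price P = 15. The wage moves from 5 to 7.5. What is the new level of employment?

L* = 4

From P·MP_L = w with MP_L = L^(-1/2), the labor demand is L(w) = (15/w)^(2).
At w = 5: L = 9. At w = 7.5: L = 4.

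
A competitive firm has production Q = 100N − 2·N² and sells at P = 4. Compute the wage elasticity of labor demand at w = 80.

ε = -0.25

From P·MP_N = w with MP_N = 100 − 4N, labor demand is N(w) = (100 − w/4)/4.
dN/dw = −1/(16) = -0.0625.
At w = 80, N = 20, so ε = (dN/dw)·(w/N) = (-0.0625)·(80/20) = -0.25.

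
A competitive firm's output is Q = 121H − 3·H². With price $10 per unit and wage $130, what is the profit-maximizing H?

H* = 18

The marginal product of H is MP_H = 121 − 6H.
A price-taking firm hires until the value of the marginal product equals the wage: P·MP_H = w, so 10·(121 − 6H) = 130.
Then 121 − 6H = 13, giving H = 18.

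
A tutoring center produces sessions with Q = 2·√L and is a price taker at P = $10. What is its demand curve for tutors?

L(w) = 100/w²

MP_L = (1/2)·2·L^(-1/2) = L^(-1/2).
Setting P·MP_L = w: 10·L^(-1/2) = w.
Solving for L: L^(-1/2) = w/10, so L = (10/w)^(2).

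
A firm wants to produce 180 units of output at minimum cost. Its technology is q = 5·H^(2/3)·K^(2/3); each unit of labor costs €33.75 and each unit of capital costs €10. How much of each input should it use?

Cost minimization requires the marginal rate of technical substitution to equal the input-price ratio: MP_H/MP_K = w/r.
Here MP_H/MP_K = (2/3)·(K/H)/(2/3) = (K/H). Setting this equal to 33.75/10 = 3.375 gives K = 3.375H.
Substituting into q = 180: 5·H^(2/3)·(3.375H)^(2/3) = 180.
Solving, H = 8 and K = 27.

H* = 8, K* = 27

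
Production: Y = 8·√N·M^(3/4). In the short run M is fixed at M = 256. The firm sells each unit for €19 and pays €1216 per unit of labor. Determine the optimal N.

N* = 16

With M = 256, MP_N = (1/2)·8·N^(-1/2)·256^(3/4) = 256·N^(-1/2).
Profit maximization for a price taker requires P·MP_N = w: 19·256·N^(-1/2) = 1216.
So N^(-1/2) = 0.25, which gives N = 16.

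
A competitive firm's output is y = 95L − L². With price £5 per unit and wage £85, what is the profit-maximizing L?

L* = 39

The marginal product of L is MP_L = 95 − 2L.
A price-taking firm hires until the value of the marginal product equals the wage: P·MP_L = w, so 5·(95 − 2L) = 85.
Then 95 − 2L = 17, giving L = 39.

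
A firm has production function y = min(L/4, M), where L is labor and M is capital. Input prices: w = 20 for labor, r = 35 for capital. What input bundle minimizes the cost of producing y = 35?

With a fixed-proportions technology, the cost-minimizing bundle uses no slack in either input: L/4 = M = y.
So L = 4·35 = 140 and M = 35.

L* = 140, M* = 35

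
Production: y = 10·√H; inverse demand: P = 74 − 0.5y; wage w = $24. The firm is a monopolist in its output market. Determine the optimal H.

H* = 25

Marginal revenue from the inverse demand is MR = 74 − y.
The marginal product is MP_H = 5·H^(-1/2).
A monopolist hires until marginal revenue product equals the wage: MR·MP_H = w.
At H, y = 10·√H. Substituting and solving: (74 − 10·√H)·5·H^(-1/2) = 24 gives H = 25.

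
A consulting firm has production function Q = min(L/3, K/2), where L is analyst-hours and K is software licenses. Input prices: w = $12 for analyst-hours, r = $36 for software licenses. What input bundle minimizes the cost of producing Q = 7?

L* = 21, K* = 14

With a fixed-proportions technology, the cost-minimizing bundle uses no slack in either input: L/3 = K/2 = Q.
So L = 3·7 = 21 and K = 2·7 = 14.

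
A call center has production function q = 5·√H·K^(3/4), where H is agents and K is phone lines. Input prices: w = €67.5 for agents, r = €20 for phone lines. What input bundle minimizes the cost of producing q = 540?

Cost minimization requires the marginal rate of technical substitution to equal the input-price ratio: MP_H/MP_K = w/r.
Here MP_H/MP_K = (1/2)·(K/H)/(3/4) = (2/3)·(K/H). Setting this equal to 67.5/20 = 3.375 gives K = 5.0625H.
Substituting into q = 540: 5·H^(1/2)·(5.0625H)^(3/4) = 540.
Solving, H = 16 and K = 81.

H* = 16, K* = 81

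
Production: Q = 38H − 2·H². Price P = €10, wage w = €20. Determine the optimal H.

H* = 9

The marginal product of H is MP_H = 38 − 4H.
A price-taking firm hires until the value of the marginal product equals the wage: P·MP_H = w, so 10·(38 − 4H) = 20.
Then 38 − 4H = 2, giving H = 9.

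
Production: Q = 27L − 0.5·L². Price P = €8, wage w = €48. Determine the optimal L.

The marginal product of L is MP_L = 27 − L.
A price-taking firm hires until the value of the marginal product equals the wage: P·MP_L = w, so 8·(27 − L) = 48.
Then 27 − L = 6, giving L = 21.

L* = 21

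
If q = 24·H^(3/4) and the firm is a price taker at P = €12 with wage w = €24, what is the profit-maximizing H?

H* = 6561

MP_H = (3/4)·24·H^(-1/4) = 18·H^(-1/4).
Profit maximization for a price taker requires P·MP_H = w: 12·18·H^(-1/4) = 24.
So H^(-1/4) = 1/9, which gives H = 6561.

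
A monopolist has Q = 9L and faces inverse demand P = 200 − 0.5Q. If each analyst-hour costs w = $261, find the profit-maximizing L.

L* = 19

Marginal revenue from the inverse demand is MR = 200 − Q.
The marginal product is MP_L = 9.
A monopolist hires until marginal revenue product equals the wage: MR·MP_L = w.
(200 − 9L)·9 = 261, so L = 19.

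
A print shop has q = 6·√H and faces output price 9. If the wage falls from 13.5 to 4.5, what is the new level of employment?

From P·MP_H = w with MP_H = 3·H^(-1/2), the labor demand is H(w) = (27/w)^(2).
At w = 13.5: H = 4. At w = 4.5: H = 36.

H* = 36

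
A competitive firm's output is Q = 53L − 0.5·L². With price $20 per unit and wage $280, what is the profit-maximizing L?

L* = 39

The marginal product of L is MP_L = 53 − L.
A price-taking firm hires until the value of the marginal product equals the wage: P·MP_L = w, so 20·(53 − L) = 280.
Then 53 − L = 14, giving L = 39.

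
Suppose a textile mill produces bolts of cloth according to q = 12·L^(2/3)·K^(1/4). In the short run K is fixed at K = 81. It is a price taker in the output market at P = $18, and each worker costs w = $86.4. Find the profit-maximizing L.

L* = 125

With K = 81, MP_L = (2/3)·12·L^(-1/3)·81^(1/4) = 24·L^(-1/3).
Profit maximization for a price taker requires P·MP_L = w: 18·24·L^(-1/3) = 86.4.
So L^(-1/3) = 0.2, which gives L = 125.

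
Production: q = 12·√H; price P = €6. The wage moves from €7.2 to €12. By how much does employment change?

From P·MP_H = w with MP_H = 6·H^(-1/2), the labor demand is H(w) = (36/w)^(2).
At w = 7.2: H = 25. At w = 12: H = 9.
ΔH = 9 − 25 = -16.

ΔH = -16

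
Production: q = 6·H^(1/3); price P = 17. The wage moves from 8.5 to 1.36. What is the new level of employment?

From P·MP_H = w with MP_H = 2·H^(-2/3), the labor demand is H(w) = (34/w)^(3/2).
At w = 8.5: H = 8. At w = 1.36: H = 125.

H* = 125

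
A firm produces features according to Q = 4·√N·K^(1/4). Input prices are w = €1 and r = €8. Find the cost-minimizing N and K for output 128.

N* = 256, K* = 16

Cost minimization requires the marginal rate of technical substitution to equal the input-price ratio: MP_N/MP_K = w/r.
Here MP_N/MP_K = (1/2)·(K/N)/(1/4) = 2·(K/N). Setting this equal to 1/8 = 0.125 gives K = 0.0625N.
Substituting into Q = 128: 4·N^(1/2)·(0.0625N)^(1/4) = 128.
Solving, N = 256 and K = 16.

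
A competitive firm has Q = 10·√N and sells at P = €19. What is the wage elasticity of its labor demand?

MP_N = (1/2)·10·N^(-1/2), so P·MP_N = w gives 95·N^(-1/2) = w.
Solving, N(w) = (95/w)^(2). This is a constant-elasticity form: N ∝ w^(−2), so ε = −2.

ε = -2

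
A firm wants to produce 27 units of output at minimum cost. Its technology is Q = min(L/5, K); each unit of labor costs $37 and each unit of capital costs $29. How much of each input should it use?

L* = 135, K* = 27

With a fixed-proportions technology, the cost-minimizing bundle uses no slack in either input: L/5 = K = Q.
So L = 5·27 = 135 and K = 27.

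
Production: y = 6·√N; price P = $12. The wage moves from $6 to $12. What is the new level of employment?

From P·MP_N = w with MP_N = 3·N^(-1/2), the labor demand is N(w) = (36/w)^(2).
At w = 6: N = 36. At w = 12: N = 9.

N* = 9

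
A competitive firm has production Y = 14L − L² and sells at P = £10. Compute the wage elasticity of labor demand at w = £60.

ε = -0.75

From P·MP_L = w with MP_L = 14 − 2L, labor demand is L(w) = (14 − w/10)/2.
dL/dw = −1/(20) = -0.05.
At w = 60, L = 4, so ε = (dL/dw)·(w/L) = (-0.05)·(60/4) = -0.75.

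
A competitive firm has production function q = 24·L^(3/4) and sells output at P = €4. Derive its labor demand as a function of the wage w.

L(w) = (72/w)^(4)

MP_L = (3/4)·24·L^(-1/4) = 18·L^(-1/4).
Setting P·MP_L = w: 72·L^(-1/4) = w.
Solving for L: L^(-1/4) = w/72, so L = (72/w)^(4).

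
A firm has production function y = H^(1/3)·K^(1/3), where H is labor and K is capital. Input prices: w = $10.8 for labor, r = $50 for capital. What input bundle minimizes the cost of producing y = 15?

H* = 125, K* = 27

Cost minimization requires the marginal rate of technical substitution to equal the input-price ratio: MP_H/MP_K = w/r.
Here MP_H/MP_K = (1/3)·(K/H)/(1/3) = (K/H). Setting this equal to 10.8/50 = 0.216 gives K = 0.216H.
Substituting into y = 15: H^(1/3)·(0.216H)^(1/3) = 15.
Solving, H = 125 and K = 27.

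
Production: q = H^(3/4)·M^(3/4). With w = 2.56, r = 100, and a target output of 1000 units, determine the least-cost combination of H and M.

H* = 625, M* = 16

Cost minimization requires the marginal rate of technical substitution to equal the input-price ratio: MP_H/MP_M = w/r.
Here MP_H/MP_M = (3/4)·(M/H)/(3/4) = (M/H). Setting this equal to 2.56/100 = 0.0256 gives M = 0.0256H.
Substituting into q = 1000: H^(3/4)·(0.0256H)^(3/4) = 1000.
Solving, H = 625 and M = 16.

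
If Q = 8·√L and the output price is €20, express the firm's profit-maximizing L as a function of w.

MP_L = (1/2)·8·L^(-1/2) = 4·L^(-1/2).
Setting P·MP_L = w: 80·L^(-1/2) = w.
Solving for L: L^(-1/2) = w/80, so L = (80/w)^(2).

L(w) = 6400/w²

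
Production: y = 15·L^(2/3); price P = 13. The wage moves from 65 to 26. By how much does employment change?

ΔL = 117

From P·MP_L = w with MP_L = 10·L^(-1/3), the labor demand is L(w) = (130/w)^(3).
At w = 65: L = 8. At w = 26: L = 125.
ΔL = 125 − 8 = 117.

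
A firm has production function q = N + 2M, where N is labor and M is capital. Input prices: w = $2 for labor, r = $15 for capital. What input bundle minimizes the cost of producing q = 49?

The inputs are perfect substitutes, so the firm uses whichever has the lower cost per unit of output.
Cost per unit of output via N is 2; via M it is 7.5. N is cheaper.
Producing q = 49 with N alone: N = 49, M = 0.

N* = 49, M* = 0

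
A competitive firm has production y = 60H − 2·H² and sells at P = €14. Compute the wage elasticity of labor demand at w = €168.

From P·MP_H = w with MP_H = 60 − 4H, labor demand is H(w) = (60 − w/14)/4.
dH/dw = −1/(56) = -1/56.
At w = 168, H = 12, so ε = (dH/dw)·(w/H) = (-1/56)·(168/12) = -0.25.

ε = -0.25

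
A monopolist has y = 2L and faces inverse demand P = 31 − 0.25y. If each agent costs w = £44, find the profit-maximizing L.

L* = 9

Marginal revenue from the inverse demand is MR = 31 − 0.5y.
The marginal product is MP_L = 2.
A monopolist hires until marginal revenue product equals the wage: MR·MP_L = w.
(31 − L)·2 = 44, so L = 9.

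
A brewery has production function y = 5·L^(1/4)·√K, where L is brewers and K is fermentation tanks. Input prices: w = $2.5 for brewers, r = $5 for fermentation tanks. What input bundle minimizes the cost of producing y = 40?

L* = 16, K* = 16

Cost minimization requires the marginal rate of technical substitution to equal the input-price ratio: MP_L/MP_K = w/r.
Here MP_L/MP_K = (1/4)·(K/L)/(1/2) = 0.5·(K/L). Setting this equal to 2.5/5 = 0.5 gives K = L.
Substituting into y = 40: 5·L^(1/4)·(L)^(1/2) = 40.
Solving, L = 16 and K = 16.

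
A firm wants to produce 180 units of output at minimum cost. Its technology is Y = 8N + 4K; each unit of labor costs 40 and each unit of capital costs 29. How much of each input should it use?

The inputs are perfect substitutes, so the firm uses whichever has the lower cost per unit of output.
Cost per unit of output via N is w/8 = 5; via K it is r/4 = 7.25. N is cheaper.
Producing Y = 180 with N alone: N = 22.5, K = 0.

N* = 22.5, K* = 0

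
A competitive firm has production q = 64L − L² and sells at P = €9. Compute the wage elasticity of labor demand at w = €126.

From P·MP_L = w with MP_L = 64 − 2L, labor demand is L(w) = (64 − w/9)/2.
dL/dw = −1/(18) = -1/18.
At w = 126, L = 25, so ε = (dL/dw)·(w/L) = (-1/18)·(126/25) = -0.28.

ε = -0.28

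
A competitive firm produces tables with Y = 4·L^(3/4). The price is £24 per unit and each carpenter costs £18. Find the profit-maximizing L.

L* = 256

MP_L = (3/4)·4·L^(-1/4) = 3·L^(-1/4).
Profit maximization for a price taker requires P·MP_L = w: 24·3·L^(-1/4) = 18.
So L^(-1/4) = 0.25, which gives L = 256.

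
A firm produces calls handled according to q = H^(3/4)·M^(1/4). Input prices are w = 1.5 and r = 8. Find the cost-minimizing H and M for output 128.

H* = 256, M* = 16

Cost minimization requires the marginal rate of technical substitution to equal the input-price ratio: MP_H/MP_M = w/r.
Here MP_H/MP_M = (3/4)·(M/H)/(1/4) = 3·(M/H). Setting this equal to 1.5/8 = 0.1875 gives M = 0.0625H.
Substituting into q = 128: H^(3/4)·(0.0625H)^(1/4) = 128.
Solving, H = 256 and M = 16.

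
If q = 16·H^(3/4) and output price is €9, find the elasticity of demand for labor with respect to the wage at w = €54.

ε = -4

MP_H = (3/4)·16·H^(-1/4), so P·MP_H = w gives 108·H^(-1/4) = w.
Solving, H(w) = (108/w)^(4). This is a constant-elasticity form: H ∝ w^(−4), so ε = −4.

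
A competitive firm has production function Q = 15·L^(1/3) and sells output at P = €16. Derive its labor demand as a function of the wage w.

L(w) = (80/w)^(3/2)

MP_L = (1/3)·15·L^(-2/3) = 5·L^(-2/3).
Setting P·MP_L = w: 80·L^(-2/3) = w.
Solving for L: L^(-2/3) = w/80, so L = (80/w)^(3/2).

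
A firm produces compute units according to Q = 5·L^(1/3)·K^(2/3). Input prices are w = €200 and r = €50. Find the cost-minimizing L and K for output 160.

L* = 8, K* = 64

Cost minimization requires the marginal rate of technical substitution to equal the input-price ratio: MP_L/MP_K = w/r.
Here MP_L/MP_K = (1/3)·(K/L)/(2/3) = 0.5·(K/L). Setting this equal to 200/50 = 4 gives K = 8L.
Substituting into Q = 160: 5·L^(1/3)·(8L)^(2/3) = 160.
Solving, L = 8 and K = 64.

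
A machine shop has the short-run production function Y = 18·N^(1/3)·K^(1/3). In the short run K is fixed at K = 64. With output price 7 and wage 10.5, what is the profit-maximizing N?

N* = 64

With K = 64, MP_N = (1/3)·18·N^(-2/3)·64^(1/3) = 24·N^(-2/3).
Profit maximization for a price taker requires P·MP_N = w: 7·24·N^(-2/3) = 10.5.
So N^(-2/3) = 0.0625, which gives N = 64.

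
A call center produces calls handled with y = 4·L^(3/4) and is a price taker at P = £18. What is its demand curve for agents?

MP_L = (3/4)·4·L^(-1/4) = 3·L^(-1/4).
Setting P·MP_L = w: 54·L^(-1/4) = w.
Solving for L: L^(-1/4) = w/54, so L = (54/w)^(4).

L(w) = 8503056/w^(4)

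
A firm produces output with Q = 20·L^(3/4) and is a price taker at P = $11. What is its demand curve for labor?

MP_L = (3/4)·20·L^(-1/4) = 15·L^(-1/4).
Setting P·MP_L = w: 165·L^(-1/4) = w.
Solving for L: L^(-1/4) = w/165, so L = (165/w)^(4).

L(w) = (165/w)^(4)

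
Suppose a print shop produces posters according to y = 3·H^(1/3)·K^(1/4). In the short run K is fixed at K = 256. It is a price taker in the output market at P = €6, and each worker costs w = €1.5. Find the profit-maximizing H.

With K = 256, MP_H = (1/3)·3·H^(-2/3)·256^(1/4) = 4·H^(-2/3).
Profit maximization for a price taker requires P·MP_H = w: 6·4·H^(-2/3) = 1.5.
So H^(-2/3) = 0.0625, which gives H = 64.

H* = 64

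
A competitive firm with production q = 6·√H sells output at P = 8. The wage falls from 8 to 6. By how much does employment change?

ΔH = 7

From P·MP_H = w with MP_H = 3·H^(-1/2), the labor demand is H(w) = (24/w)^(2).
At w = 8: H = 9. At w = 6: H = 16.
ΔH = 16 − 9 = 7.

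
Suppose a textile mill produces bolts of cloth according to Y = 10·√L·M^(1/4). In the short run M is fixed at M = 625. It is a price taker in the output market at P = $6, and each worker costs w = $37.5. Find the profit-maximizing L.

L* = 16

With M = 625, MP_L = (1/2)·10·L^(-1/2)·625^(1/4) = 25·L^(-1/2).
Profit maximization for a price taker requires P·MP_L = w: 6·25·L^(-1/2) = 37.5.
So L^(-1/2) = 0.25, which gives L = 16.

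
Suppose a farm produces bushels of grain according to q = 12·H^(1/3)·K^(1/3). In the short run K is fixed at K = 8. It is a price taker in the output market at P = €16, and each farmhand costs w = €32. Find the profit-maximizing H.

With K = 8, MP_H = (1/3)·12·H^(-2/3)·8^(1/3) = 8·H^(-2/3).
Profit maximization for a price taker requires P·MP_H = w: 16·8·H^(-2/3) = 32.
So H^(-2/3) = 0.25, which gives H = 8.

H* = 8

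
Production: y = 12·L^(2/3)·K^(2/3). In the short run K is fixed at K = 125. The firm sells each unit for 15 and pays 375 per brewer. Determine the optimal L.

L* = 512

With K = 125, MP_L = (2/3)·12·L^(-1/3)·125^(2/3) = 200·L^(-1/3).
Profit maximization for a price taker requires P·MP_L = w: 15·200·L^(-1/3) = 375.
So L^(-1/3) = 0.125, which gives L = 512.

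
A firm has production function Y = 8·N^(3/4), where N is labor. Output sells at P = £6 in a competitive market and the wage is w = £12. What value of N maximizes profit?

MP_N = (3/4)·8·N^(-1/4) = 6·N^(-1/4).
Profit maximization for a price taker requires P·MP_N = w: 6·6·N^(-1/4) = 12.
So N^(-1/4) = 1/3, which gives N = 81.

N* = 81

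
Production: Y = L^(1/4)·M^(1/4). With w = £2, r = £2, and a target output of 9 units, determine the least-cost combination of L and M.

L* = 81, M* = 81

Cost minimization requires the marginal rate of technical substitution to equal the input-price ratio: MP_L/MP_M = w/r.
Here MP_L/MP_M = (1/4)·(M/L)/(1/4) = (M/L). Setting this equal to 2/2 = 1 gives M = L.
Substituting into Y = 9: L^(1/4)·(L)^(1/4) = 9.
Solving, L = 81 and M = 81.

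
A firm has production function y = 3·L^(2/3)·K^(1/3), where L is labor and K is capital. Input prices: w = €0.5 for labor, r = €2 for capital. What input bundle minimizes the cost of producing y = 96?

L* = 64, K* = 8

Cost minimization requires the marginal rate of technical substitution to equal the input-price ratio: MP_L/MP_K = w/r.
Here MP_L/MP_K = (2/3)·(K/L)/(1/3) = 2·(K/L). Setting this equal to 0.5/2 = 0.25 gives K = 0.125L.
Substituting into y = 96: 3·L^(2/3)·(0.125L)^(1/3) = 96.
Solving, L = 64 and K = 8.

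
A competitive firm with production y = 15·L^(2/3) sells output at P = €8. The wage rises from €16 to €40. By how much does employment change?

ΔL = -117

From P·MP_L = w with MP_L = 10·L^(-1/3), the labor demand is L(w) = (80/w)^(3).
At w = 16: L = 125. At w = 40: L = 8.
ΔL = 8 − 125 = -117.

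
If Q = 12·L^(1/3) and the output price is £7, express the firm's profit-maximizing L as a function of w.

L(w) = (28/w)^(3/2)

MP_L = (1/3)·12·L^(-2/3) = 4·L^(-2/3).
Setting P·MP_L = w: 28·L^(-2/3) = w.
Solving for L: L^(-2/3) = w/28, so L = (28/w)^(3/2).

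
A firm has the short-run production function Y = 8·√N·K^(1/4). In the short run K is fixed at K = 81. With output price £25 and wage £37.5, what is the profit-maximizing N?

N* = 64

With K = 81, MP_N = (1/2)·8·N^(-1/2)·81^(1/4) = 12·N^(-1/2).
Profit maximization for a price taker requires P·MP_N = w: 25·12·N^(-1/2) = 37.5.
So N^(-1/2) = 0.125, which gives N = 64.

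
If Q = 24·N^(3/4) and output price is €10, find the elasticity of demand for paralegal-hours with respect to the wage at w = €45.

ε = -4

MP_N = (3/4)·24·N^(-1/4), so P·MP_N = w gives 180·N^(-1/4) = w.
Solving, N(w) = (180/w)^(4). This is a constant-elasticity form: N ∝ w^(−4), so ε = −4.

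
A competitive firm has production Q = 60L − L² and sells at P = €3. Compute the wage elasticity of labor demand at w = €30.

From P·MP_L = w with MP_L = 60 − 2L, labor demand is L(w) = (60 − w/3)/2.
dL/dw = −1/(6) = -1/6.
At w = 30, L = 25, so ε = (dL/dw)·(w/L) = (-1/6)·(30/25) = -0.2.

ε = -0.2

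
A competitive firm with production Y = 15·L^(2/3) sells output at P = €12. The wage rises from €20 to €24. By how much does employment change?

ΔL = -91

From P·MP_L = w with MP_L = 10·L^(-1/3), the labor demand is L(w) = (120/w)^(3).
At w = 20: L = 216. At w = 24: L = 125.
ΔL = 125 − 216 = -91.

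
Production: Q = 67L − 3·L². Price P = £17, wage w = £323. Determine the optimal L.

L* = 8

The marginal product of L is MP_L = 67 − 6L.
A price-taking firm hires until the value of the marginal product equals the wage: P·MP_L = w, so 17·(67 − 6L) = 323.
Then 67 − 6L = 19, giving L = 8.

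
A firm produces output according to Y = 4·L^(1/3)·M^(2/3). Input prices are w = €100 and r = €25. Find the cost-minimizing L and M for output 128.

Cost minimization requires the marginal rate of technical substitution to equal the input-price ratio: MP_L/MP_M = w/r.
Here MP_L/MP_M = (1/3)·(M/L)/(2/3) = 0.5·(M/L). Setting this equal to 100/25 = 4 gives M = 8L.
Substituting into Y = 128: 4·L^(1/3)·(8L)^(2/3) = 128.
Solving, L = 8 and M = 64.

L* = 8, M* = 64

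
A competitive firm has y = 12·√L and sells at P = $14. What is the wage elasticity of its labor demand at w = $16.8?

MP_L = (1/2)·12·L^(-1/2), so P·MP_L = w gives 84·L^(-1/2) = w.
Solving, L(w) = (84/w)^(2). This is a constant-elasticity form: L ∝ w^(−2), so ε = −2.

ε = -2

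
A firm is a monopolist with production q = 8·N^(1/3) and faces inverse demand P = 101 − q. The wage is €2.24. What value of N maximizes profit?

Marginal revenue from the inverse demand is MR = 101 − 2q.
The marginal product is MP_N = (8/3)·N^(-2/3).
A monopolist hires until marginal revenue product equals the wage: MR·MP_N = w.
At N, q = 8·N^(1/3). Substituting and solving: (101 − 16·N^(1/3))·(8/3)·N^(-2/3) = 2.24 gives N = 125.

N* = 125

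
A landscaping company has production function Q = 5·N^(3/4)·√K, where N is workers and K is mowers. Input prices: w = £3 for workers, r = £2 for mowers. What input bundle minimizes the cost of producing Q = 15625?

N* = 625, K* = 625

Cost minimization requires the marginal rate of technical substitution to equal the input-price ratio: MP_N/MP_K = w/r.
Here MP_N/MP_K = (3/4)·(K/N)/(1/2) = 1.5·(K/N). Setting this equal to 3/2 = 1.5 gives K = N.
Substituting into Q = 15625: 5·N^(3/4)·(N)^(1/2) = 15625.
Solving, N = 625 and K = 625.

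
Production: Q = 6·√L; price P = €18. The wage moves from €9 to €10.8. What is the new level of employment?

From P·MP_L = w with MP_L = 3·L^(-1/2), the labor demand is L(w) = (54/w)^(2).
At w = 9: L = 36. At w = 10.8: L = 25.

L* = 25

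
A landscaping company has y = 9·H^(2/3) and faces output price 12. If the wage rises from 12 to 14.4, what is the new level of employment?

H* = 125

From P·MP_H = w with MP_H = 6·H^(-1/3), the labor demand is H(w) = (72/w)^(3).
At w = 12: H = 216. At w = 14.4: H = 125.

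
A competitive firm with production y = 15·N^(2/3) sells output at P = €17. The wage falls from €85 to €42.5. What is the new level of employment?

From P·MP_N = w with MP_N = 10·N^(-1/3), the labor demand is N(w) = (170/w)^(3).
At w = 85: N = 8. At w = 42.5: N = 64.

N* = 64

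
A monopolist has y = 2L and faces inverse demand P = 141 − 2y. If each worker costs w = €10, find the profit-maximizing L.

L* = 17

Marginal revenue from the inverse demand is MR = 141 − 4y.
The marginal product is MP_L = 2.
A monopolist hires until marginal revenue product equals the wage: MR·MP_L = w.
(141 − 8L)·2 = 10, so L = 17.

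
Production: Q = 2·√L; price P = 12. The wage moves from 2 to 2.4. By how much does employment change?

From P·MP_L = w with MP_L = L^(-1/2), the labor demand is L(w) = (12/w)^(2).
At w = 2: L = 36. At w = 2.4: L = 25.
ΔL = 25 − 36 = -11.

ΔL = -11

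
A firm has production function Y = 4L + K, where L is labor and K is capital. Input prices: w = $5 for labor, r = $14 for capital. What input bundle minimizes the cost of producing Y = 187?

The inputs are perfect substitutes, so the firm uses whichever has the lower cost per unit of output.
Cost per unit of output via L is 1.25; via K it is 14. L is cheaper.
Producing Y = 187 with L alone: L = 46.75, K = 0.

L* = 46.75, K* = 0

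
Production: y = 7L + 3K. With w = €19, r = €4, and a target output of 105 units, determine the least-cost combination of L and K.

The inputs are perfect substitutes, so the firm uses whichever has the lower cost per unit of output.
Cost per unit of output via L is w/7 = 19/7; via K it is r/3 = 4/3. K is cheaper.
Producing y = 105 with K alone: L = 0, K = 35.

L* = 0, K* = 35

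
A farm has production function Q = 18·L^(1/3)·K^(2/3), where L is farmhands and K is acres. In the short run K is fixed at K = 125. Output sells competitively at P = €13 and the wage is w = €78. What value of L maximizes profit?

With K = 125, MP_L = (1/3)·18·L^(-2/3)·125^(2/3) = 150·L^(-2/3).
Profit maximization for a price taker requires P·MP_L = w: 13·150·L^(-2/3) = 78.
So L^(-2/3) = 0.04, which gives L = 125.

L* = 125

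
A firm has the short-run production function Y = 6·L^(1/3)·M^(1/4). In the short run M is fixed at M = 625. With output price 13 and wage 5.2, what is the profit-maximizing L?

L* = 125

With M = 625, MP_L = (1/3)·6·L^(-2/3)·625^(1/4) = 10·L^(-2/3).
Profit maximization for a price taker requires P·MP_L = w: 13·10·L^(-2/3) = 5.2.
So L^(-2/3) = 0.04, which gives L = 125.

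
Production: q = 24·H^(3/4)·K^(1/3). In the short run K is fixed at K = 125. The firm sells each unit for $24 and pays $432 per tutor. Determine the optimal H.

H* = 625

With K = 125, MP_H = (3/4)·24·H^(-1/4)·125^(1/3) = 90·H^(-1/4).
Profit maximization for a price taker requires P·MP_H = w: 24·90·H^(-1/4) = 432.
So H^(-1/4) = 0.2, which gives H = 625.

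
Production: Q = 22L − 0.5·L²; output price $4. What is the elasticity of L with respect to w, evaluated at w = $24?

ε = -0.375

From P·MP_L = w with MP_L = 22 − L, labor demand is L(w) = 22 − w/4.
dL/dw = −1/(4) = -0.25.
At w = 24, L = 16, so ε = (dL/dw)·(w/L) = (-0.25)·(24/16) = -0.375.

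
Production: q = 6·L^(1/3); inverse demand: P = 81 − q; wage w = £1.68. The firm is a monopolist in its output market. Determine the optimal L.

Marginal revenue from the inverse demand is MR = 81 − 2q.
The marginal product is MP_L = 2·L^(-2/3).
A monopolist hires until marginal revenue product equals the wage: MR·MP_L = w.
At L, q = 6·L^(1/3). Substituting and solving: (81 − 12·L^(1/3))·2·L^(-2/3) = 1.68 gives L = 125.

L* = 125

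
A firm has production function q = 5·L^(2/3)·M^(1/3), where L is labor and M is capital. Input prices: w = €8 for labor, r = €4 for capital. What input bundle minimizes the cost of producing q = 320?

Cost minimization requires the marginal rate of technical substitution to equal the input-price ratio: MP_L/MP_M = w/r.
Here MP_L/MP_M = (2/3)·(M/L)/(1/3) = 2·(M/L). Setting this equal to 8/4 = 2 gives M = L.
Substituting into q = 320: 5·L^(2/3)·(L)^(1/3) = 320.
Solving, L = 64 and M = 64.

L* = 64, M* = 64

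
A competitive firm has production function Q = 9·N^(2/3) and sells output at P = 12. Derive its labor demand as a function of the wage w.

N(w) = 373248/w³

MP_N = (2/3)·9·N^(-1/3) = 6·N^(-1/3).
Setting P·MP_N = w: 72·N^(-1/3) = w.
Solving for N: N^(-1/3) = w/72, so N = (72/w)^(3).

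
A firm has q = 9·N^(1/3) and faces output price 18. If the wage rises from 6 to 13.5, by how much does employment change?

ΔN = -19

From P·MP_N = w with MP_N = 3·N^(-2/3), the labor demand is N(w) = (54/w)^(3/2).
At w = 6: N = 27. At w = 13.5: N = 8.
ΔN = 8 − 27 = -19.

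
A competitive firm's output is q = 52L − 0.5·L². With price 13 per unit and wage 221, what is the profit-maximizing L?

The marginal product of L is MP_L = 52 − L.
A price-taking firm hires until the value of the marginal product equals the wage: P·MP_L = w, so 13·(52 − L) = 221.
Then 52 − L = 17, giving L = 35.

L* = 35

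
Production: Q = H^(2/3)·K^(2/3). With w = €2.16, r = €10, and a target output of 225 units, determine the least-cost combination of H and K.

Cost minimization requires the marginal rate of technical substitution to equal the input-price ratio: MP_H/MP_K = w/r.
Here MP_H/MP_K = (2/3)·(K/H)/(2/3) = (K/H). Setting this equal to 2.16/10 = 0.216 gives K = 0.216H.
Substituting into Q = 225: H^(2/3)·(0.216H)^(2/3) = 225.
Solving, H = 125 and K = 27.

H* = 125, K* = 27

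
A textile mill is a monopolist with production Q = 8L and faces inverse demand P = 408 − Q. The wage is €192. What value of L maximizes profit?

Marginal revenue from the inverse demand is MR = 408 − 2Q.
The marginal product is MP_L = 8.
A monopolist hires until marginal revenue product equals the wage: MR·MP_L = w.
(408 − 16L)·8 = 192, so L = 24.

L* = 24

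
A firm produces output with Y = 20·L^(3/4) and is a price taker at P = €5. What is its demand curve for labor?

MP_L = (3/4)·20·L^(-1/4) = 15·L^(-1/4).
Setting P·MP_L = w: 75·L^(-1/4) = w.
Solving for L: L^(-1/4) = w/75, so L = (75/w)^(4).

L(w) = (75/w)^(4)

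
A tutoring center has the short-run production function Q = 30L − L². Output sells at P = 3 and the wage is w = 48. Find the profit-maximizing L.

L* = 7

The marginal product of L is MP_L = 30 − 2L.
A price-taking firm hires until the value of the marginal product equals the wage: P·MP_L = w, so 3·(30 − 2L) = 48.
Then 30 − 2L = 16, giving L = 7.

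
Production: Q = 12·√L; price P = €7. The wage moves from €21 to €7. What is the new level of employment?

L* = 36

From P·MP_L = w with MP_L = 6·L^(-1/2), the labor demand is L(w) = (42/w)^(2).
At w = 21: L = 4. At w = 7: L = 36.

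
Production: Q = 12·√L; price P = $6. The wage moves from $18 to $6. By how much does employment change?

ΔL = 32

From P·MP_L = w with MP_L = 6·L^(-1/2), the labor demand is L(w) = (36/w)^(2).
At w = 18: L = 4. At w = 6: L = 36.
ΔL = 36 − 4 = 32.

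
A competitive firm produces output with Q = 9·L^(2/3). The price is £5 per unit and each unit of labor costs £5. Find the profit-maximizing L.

L* = 216

MP_L = (2/3)·9·L^(-1/3) = 6·L^(-1/3).
Profit maximization for a price taker requires P·MP_L = w: 5·6·L^(-1/3) = 5.
So L^(-1/3) = 1/6, which gives L = 216.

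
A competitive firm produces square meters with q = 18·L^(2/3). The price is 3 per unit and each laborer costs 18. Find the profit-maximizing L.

MP_L = (2/3)·18·L^(-1/3) = 12·L^(-1/3).
Profit maximization for a price taker requires P·MP_L = w: 3·12·L^(-1/3) = 18.
So L^(-1/3) = 0.5, which gives L = 8.

L* = 8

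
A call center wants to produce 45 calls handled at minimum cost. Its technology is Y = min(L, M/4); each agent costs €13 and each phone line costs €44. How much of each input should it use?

L* = 45, M* = 180

With a fixed-proportions technology, the cost-minimizing bundle uses no slack in either input: L = M/4 = Y.
So L = 45 and M = 4·45 = 180.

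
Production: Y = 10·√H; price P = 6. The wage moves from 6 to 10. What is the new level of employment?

From P·MP_H = w with MP_H = 5·H^(-1/2), the labor demand is H(w) = (30/w)^(2).
At w = 6: H = 25. At w = 10: H = 9.

H* = 9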